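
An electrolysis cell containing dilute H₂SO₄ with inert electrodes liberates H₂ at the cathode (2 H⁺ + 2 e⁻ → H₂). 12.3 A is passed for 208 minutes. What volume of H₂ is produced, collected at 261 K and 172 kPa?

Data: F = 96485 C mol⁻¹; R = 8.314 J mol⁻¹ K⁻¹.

Q = I·t = 12.30 A × 12480 s = 153500 C.
n(e⁻) = Q/F = 153500 / 96485 = 1.591 mol.
2 electrons are transferred per H₂ molecule, so n(H₂) = 1.591 / 2 = 0.7955 mol.
V = nRT/P = (0.7955 × 8.314 × 261) / (172 × 10³ Pa) = 0.0100 m³ = 10.0 L.

10.0 L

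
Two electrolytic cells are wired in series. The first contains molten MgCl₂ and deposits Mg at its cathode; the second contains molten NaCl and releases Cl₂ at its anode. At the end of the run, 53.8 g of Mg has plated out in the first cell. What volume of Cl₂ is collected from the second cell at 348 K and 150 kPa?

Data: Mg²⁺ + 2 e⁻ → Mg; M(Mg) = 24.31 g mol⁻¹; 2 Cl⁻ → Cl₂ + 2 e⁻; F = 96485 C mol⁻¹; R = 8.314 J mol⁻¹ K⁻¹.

n(Mg) = 53.8 / 24.31 = 2.213 mol, so n(e⁻) = 2 × 2.213 = 4.426 mol.
The cells are in series, so the same 4.426 mol of electrons passes through the second cell.
2 Cl⁻ → Cl₂ + 2 e⁻ — 2 mol e⁻ per mol Cl₂, so n(Cl₂) = 4.426/2 = 2.213 mol.
V = nRT/P = (2.213 × 8.314 × 348) / (150 × 10³) = 0.0427 m³ = 42.7 L.

42.7 L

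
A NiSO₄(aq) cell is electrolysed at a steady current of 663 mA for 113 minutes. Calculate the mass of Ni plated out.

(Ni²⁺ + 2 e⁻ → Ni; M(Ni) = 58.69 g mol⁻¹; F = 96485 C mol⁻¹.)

1.37 g

Q = I·t = 0.6630 A × 6780.0 s = 4495 C.
n(e⁻) = Q/F = 4495 / 96485 = 0.04659 mol.
Ni²⁺ + 2 e⁻ → Ni, so n(Ni) = n(e⁻)/2 = 0.02329 mol.
m = n·M = 0.02329 × 58.69 = 1.37 g.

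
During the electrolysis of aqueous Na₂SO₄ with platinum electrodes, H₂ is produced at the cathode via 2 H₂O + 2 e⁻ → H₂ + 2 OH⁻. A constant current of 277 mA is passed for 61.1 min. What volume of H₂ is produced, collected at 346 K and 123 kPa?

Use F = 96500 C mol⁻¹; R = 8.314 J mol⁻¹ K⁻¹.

0.123 L

Q = I·t = 0.2770 A × 3666.0 s = 1015 C.
n(e⁻) = Q/F = 1015 / 96500 = 0.01052 mol.
2 electrons are transferred per H₂ molecule, so n(H₂) = 0.01052 / 2 = 0.005262 mol.
V = nRT/P = (0.005262 × 8.314 × 346) / (123 × 10³ Pa) = 1.23 × 10⁻⁴ m³ = 0.123 L.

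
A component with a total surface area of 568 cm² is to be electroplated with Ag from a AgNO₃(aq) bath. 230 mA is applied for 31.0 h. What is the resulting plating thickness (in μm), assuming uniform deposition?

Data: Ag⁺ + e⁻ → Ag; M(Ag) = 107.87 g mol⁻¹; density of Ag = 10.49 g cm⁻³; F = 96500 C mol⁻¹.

Q = I·t = 0.2300 × 111600 = 25670 C; n(e⁻) = 0.2660 mol.
n(Ag) = n(e⁻)/1 = 0.2660 mol, so m = 0.2660 × 107.87 = 28.69 g.
Volume = m/ρ = 28.69 / 10.49 = 2.735 cm³.
Thickness = V/A = 2.735 / 568 = 0.00482 cm = 48.2 μm.

48.2 μm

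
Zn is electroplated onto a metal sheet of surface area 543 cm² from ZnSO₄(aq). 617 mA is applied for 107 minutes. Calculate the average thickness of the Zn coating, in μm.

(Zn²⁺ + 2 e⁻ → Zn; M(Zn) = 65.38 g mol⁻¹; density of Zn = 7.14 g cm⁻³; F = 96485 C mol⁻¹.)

3.46 μm

Q = I·t = 0.6170 × 6420.0 = 3961 C; n(e⁻) = 0.04105 mol.
n(Zn) = n(e⁻)/2 = 0.02053 mol, so m = 0.02053 × 65.38 = 1.342 g.
Volume = m/ρ = 1.342 / 7.14 = 0.1880 cm³.
Thickness = V/A = 0.1880 / 543 = 3.46 × 10⁻⁴ cm = 3.46 μm.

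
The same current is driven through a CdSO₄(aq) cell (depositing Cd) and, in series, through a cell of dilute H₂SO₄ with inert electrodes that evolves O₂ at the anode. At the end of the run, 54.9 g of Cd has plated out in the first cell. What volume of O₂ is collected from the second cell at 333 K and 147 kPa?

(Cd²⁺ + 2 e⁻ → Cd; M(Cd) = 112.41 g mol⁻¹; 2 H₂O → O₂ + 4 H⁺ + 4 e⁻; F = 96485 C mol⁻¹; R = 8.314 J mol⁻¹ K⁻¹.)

n(Cd) = 54.9 / 112.41 = 0.4884 mol, so n(e⁻) = 2 × 0.4884 = 0.9768 mol.
The cells are in series, so the same 0.9768 mol of electrons passes through the second cell.
2 H₂O → O₂ + 4 H⁺ + 4 e⁻ — 4 mol e⁻ per mol O₂, so n(O₂) = 0.9768/4 = 0.2442 mol.
V = nRT/P = (0.2442 × 8.314 × 333) / (147 × 10³) = 0.00460 m³ = 4.60 L.

4.60 L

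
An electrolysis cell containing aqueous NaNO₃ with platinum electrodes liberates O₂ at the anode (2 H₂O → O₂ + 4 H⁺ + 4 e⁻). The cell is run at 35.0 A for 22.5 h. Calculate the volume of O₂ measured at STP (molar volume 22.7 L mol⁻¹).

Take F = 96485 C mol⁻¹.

167 L

Q = I·t = 35.00 A × 81000 s = 2835000 C.
n(e⁻) = Q/F = 2835000 / 96485 = 29.38 mol.
4 electrons are transferred per O₂ molecule, so n(O₂) = 29.38 / 4 = 7.346 mol.
V = n × V_m = 7.346 × 22.7 = 167 L.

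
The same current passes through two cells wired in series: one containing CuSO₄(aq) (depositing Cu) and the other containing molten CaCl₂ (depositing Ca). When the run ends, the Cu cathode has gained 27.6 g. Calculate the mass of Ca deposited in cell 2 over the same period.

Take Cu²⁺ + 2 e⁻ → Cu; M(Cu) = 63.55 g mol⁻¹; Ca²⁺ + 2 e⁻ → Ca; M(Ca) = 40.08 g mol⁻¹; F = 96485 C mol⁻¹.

17.4 g

n(Cu) = 27.6 / 63.55 = 0.4343 mol.
Since Cu²⁺ + 2 e⁻ → Cu, n(e⁻) passed = 2 × 0.4343 = 0.8686 mol.
Cells in series carry the same charge, so the same 0.8686 mol of electrons passes through cell 2.
Ca²⁺ + 2 e⁻ → Ca, so n(Ca) = 0.8686 / 2 = 0.4343 mol.
m(Ca) = 0.4343 × 40.08 = 17.4 g.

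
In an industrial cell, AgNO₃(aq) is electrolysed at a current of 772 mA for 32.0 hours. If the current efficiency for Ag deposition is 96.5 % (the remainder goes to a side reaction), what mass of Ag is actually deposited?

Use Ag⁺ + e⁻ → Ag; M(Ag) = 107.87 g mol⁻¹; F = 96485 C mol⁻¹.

Q = I·t = 0.7720 × 115200 = 88930 C.
n(e⁻) = 88930/96485 = 0.9217 mol; theoretically n(Ag) = 0.9217/1 = 0.9217 mol, m_theo = 99.43 g.
At 96.5 % efficiency, m_actual = 0.965 × 99.43 = 95.9 g.

95.9 g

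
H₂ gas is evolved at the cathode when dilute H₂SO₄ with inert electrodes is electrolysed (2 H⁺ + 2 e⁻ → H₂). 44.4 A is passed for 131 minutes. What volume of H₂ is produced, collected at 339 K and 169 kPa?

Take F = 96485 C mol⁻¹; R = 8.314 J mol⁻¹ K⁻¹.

30.2 L

Q = I·t = 44.40 A × 7860.0 s = 349000 C.
n(e⁻) = Q/F = 349000 / 96485 = 3.617 mol.
2 electrons are transferred per H₂ molecule, so n(H₂) = 3.617 / 2 = 1.808 mol.
V = nRT/P = (1.808 × 8.314 × 339) / (169 × 10³ Pa) = 0.0302 m³ = 30.2 L.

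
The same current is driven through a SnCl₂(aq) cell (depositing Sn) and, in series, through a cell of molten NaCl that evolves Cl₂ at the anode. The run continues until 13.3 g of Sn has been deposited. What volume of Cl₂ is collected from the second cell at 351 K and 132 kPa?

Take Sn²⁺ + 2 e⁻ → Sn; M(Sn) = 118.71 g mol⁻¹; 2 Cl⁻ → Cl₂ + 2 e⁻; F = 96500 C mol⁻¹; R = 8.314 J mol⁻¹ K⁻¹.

n(Sn) = 13.3 / 118.71 = 0.1120 mol, so n(e⁻) = 2 × 0.1120 = 0.2241 mol.
The cells are in series, so the same 0.2241 mol of electrons passes through the second cell.
2 Cl⁻ → Cl₂ + 2 e⁻ — 2 mol e⁻ per mol Cl₂, so n(Cl₂) = 0.2241/2 = 0.1120 mol.
V = nRT/P = (0.1120 × 8.314 × 351) / (132 × 10³) = 0.00248 m³ = 2.48 L.

2.48 L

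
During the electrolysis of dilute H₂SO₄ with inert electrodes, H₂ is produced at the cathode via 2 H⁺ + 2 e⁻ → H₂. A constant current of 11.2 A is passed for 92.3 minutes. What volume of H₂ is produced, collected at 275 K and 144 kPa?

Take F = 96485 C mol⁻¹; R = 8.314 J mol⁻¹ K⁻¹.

5.10 L

Q = I·t = 11.20 A × 5538.0 s = 62030 C.
n(e⁻) = Q/F = 62030 / 96485 = 0.6429 mol.
2 electrons are transferred per H₂ molecule, so n(H₂) = 0.6429 / 2 = 0.3214 mol.
V = nRT/P = (0.3214 × 8.314 × 275) / (144 × 10³ Pa) = 0.00510 m³ = 5.10 L.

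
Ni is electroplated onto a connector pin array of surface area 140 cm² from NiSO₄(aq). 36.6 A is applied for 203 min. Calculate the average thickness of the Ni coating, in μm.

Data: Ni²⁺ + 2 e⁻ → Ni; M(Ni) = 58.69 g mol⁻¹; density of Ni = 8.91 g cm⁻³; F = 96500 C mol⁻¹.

1090 μm

Q = I·t = 36.60 × 12180 = 445800 C; n(e⁻) = 4.620 mol.
n(Ni) = n(e⁻)/2 = 2.310 mol, so m = 2.310 × 58.69 = 135.6 g.
Volume = m/ρ = 135.6 / 8.91 = 15.21 cm³.
Thickness = V/A = 15.21 / 140 = 0.109 cm = 1090 μm.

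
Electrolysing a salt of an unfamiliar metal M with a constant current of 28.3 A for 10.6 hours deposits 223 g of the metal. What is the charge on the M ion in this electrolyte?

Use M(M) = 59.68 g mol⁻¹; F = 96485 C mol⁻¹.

+3

Q = I·t = 28.30 A × 38160 s = 1080000 C, so n(e⁻) = 1080000/96485 = 11.19 mol.
n(M) deposited = 223 / 59.68 = 3.737 mol.
Electrons per atom = n(e⁻)/n(M) = 11.19 / 3.737 = 3.00 ≈ 3, so the ion is M³⁺.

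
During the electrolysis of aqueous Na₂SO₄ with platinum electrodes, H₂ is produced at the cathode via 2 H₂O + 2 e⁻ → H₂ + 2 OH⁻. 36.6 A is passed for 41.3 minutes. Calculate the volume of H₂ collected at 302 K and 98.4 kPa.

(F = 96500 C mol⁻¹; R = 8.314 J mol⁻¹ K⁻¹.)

Q = I·t = 36.60 A × 2478.0 s = 90690 C.
n(e⁻) = Q/F = 90690 / 96500 = 0.9398 mol.
2 electrons are transferred per H₂ molecule, so n(H₂) = 0.9398 / 2 = 0.4699 mol.
V = nRT/P = (0.4699 × 8.314 × 302) / (98.4 × 10³ Pa) = 0.0120 m³ = 12.0 L.

12.0 L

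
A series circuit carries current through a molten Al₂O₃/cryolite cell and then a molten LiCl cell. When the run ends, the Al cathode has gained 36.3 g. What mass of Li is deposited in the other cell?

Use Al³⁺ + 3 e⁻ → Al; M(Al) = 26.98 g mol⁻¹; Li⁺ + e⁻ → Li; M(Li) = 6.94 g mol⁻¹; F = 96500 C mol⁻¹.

28.0 g

n(Al) = 36.3 / 26.98 = 1.345 mol.
Since Al³⁺ + 3 e⁻ → Al, n(e⁻) passed = 3 × 1.345 = 4.036 mol.
Cells in series carry the same charge, so the same 4.036 mol of electrons passes through cell 2.
Li⁺ + e⁻ → Li, so n(Li) = 4.036 / 1 = 4.036 mol.
m(Li) = 4.036 × 6.94 = 28.0 g.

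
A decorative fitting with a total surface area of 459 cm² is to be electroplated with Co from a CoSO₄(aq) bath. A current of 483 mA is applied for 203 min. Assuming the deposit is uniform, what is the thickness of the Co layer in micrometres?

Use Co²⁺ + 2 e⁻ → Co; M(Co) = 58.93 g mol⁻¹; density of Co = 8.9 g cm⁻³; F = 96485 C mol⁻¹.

Q = I·t = 0.4830 × 12180 = 5883 C; n(e⁻) = 0.06097 mol.
n(Co) = n(e⁻)/2 = 0.03049 mol, so m = 0.03049 × 58.93 = 1.797 g.
Volume = m/ρ = 1.797 / 8.9 = 0.2019 cm³.
Thickness = V/A = 0.2019 / 459 = 4.40 × 10⁻⁴ cm = 4.40 μm.

4.40 μm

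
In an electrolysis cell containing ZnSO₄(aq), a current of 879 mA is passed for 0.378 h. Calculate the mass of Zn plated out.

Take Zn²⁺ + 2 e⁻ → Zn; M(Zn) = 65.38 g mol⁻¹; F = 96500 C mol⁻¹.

0.405 g

Q = I·t = 0.8790 A × 1360.8 s = 1196 C.
n(e⁻) = Q/F = 1196 / 96500 = 0.01240 mol.
Zn²⁺ + 2 e⁻ → Zn, so n(Zn) = n(e⁻)/2 = 0.006198 mol.
m = n·M = 0.006198 × 65.38 = 0.405 g.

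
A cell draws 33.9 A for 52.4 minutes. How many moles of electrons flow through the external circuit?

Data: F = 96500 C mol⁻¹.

Q = I·t = 33.90 A × 3144.0 s = 106600 C.
n(e⁻) = Q/F = 106600 / 96500 = 1.10 mol.

1.10 mol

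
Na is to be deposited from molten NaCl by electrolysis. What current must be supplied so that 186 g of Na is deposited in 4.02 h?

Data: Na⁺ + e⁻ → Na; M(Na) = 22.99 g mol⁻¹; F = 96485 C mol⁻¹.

53.9 A

n(Na) = 186 / 22.99 = 8.090 mol.
n(e⁻) = 1 × 8.090 = 8.090 mol.
Q = n(e⁻)·F = 8.090 × 96485 = 780600 C.
I = Q/t = 780600 / 14472 s = 53.9 A.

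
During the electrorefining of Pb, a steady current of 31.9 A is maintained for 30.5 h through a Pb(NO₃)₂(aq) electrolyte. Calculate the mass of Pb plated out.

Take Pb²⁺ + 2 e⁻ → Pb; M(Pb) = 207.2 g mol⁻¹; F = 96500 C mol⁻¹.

3760 g

Q = I·t = 31.90 A × 109800 s = 3503000 C.
n(e⁻) = Q/F = 3503000 / 96500 = 36.30 mol.
Pb²⁺ + 2 e⁻ → Pb, so n(Pb) = n(e⁻)/2 = 18.15 mol.
m = n·M = 18.15 × 207.2 = 3760 g.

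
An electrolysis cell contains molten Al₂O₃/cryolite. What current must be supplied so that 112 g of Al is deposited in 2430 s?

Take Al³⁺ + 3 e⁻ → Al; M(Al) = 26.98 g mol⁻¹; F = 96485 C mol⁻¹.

494 A

n(Al) = 112 / 26.98 = 4.151 mol.
n(e⁻) = 3 × 4.151 = 12.45 mol.
Q = n(e⁻)·F = 12.45 × 96485 = 1202000 C.
I = Q/t = 1202000 / 2430.0 s = 494 A.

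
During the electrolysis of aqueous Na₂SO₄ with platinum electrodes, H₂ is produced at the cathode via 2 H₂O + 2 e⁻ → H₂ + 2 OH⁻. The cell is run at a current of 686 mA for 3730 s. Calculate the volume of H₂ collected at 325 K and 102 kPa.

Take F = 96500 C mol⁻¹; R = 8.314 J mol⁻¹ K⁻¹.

Q = I·t = 0.6860 A × 3730.0 s = 2559 C.
n(e⁻) = Q/F = 2559 / 96500 = 0.02652 mol.
2 electrons are transferred per H₂ molecule, so n(H₂) = 0.02652 / 2 = 0.01326 mol.
V = nRT/P = (0.01326 × 8.314 × 325) / (102 × 10³ Pa) = 3.51 × 10⁻⁴ m³ = 0.351 L.

0.351 L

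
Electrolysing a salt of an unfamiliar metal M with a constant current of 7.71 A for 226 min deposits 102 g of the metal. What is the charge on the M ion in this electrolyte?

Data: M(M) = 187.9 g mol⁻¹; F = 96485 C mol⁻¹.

Q = I·t = 7.710 A × 13560 s = 104500 C, so n(e⁻) = 104500/96485 = 1.084 mol.
n(M) deposited = 102 / 187.9 = 0.5428 mol.
Electrons per atom = n(e⁻)/n(M) = 1.084 / 0.5428 = 2.00 ≈ 2, so the ion is M²⁺.

+2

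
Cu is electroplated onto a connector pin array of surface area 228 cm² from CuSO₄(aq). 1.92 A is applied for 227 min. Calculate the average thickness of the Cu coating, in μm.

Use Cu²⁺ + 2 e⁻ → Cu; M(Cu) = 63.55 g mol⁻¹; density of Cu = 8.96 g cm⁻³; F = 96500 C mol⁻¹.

42.1 μm

Q = I·t = 1.920 × 13620 = 26150 C; n(e⁻) = 0.2710 mol.
n(Cu) = n(e⁻)/2 = 0.1355 mol, so m = 0.1355 × 63.55 = 8.611 g.
Volume = m/ρ = 8.611 / 8.96 = 0.9610 cm³.
Thickness = V/A = 0.9610 / 228 = 0.00421 cm = 42.1 μm.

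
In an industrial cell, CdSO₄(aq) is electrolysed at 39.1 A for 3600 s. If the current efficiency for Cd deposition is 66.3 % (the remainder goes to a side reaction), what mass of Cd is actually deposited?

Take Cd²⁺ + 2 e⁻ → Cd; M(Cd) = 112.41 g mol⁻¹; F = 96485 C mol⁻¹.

Q = I·t = 39.10 × 3600.0 = 140800 C.
n(e⁻) = 140800/96485 = 1.459 mol; theoretically n(Cd) = 1.459/2 = 0.7294 mol, m_theo = 82.00 g.
At 66.3 % efficiency, m_actual = 0.663 × 82.00 = 54.4 g.

54.4 g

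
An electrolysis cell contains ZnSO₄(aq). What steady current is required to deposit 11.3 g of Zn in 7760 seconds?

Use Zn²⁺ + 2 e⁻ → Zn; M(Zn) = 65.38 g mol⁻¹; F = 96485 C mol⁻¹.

n(Zn) = 11.3 / 65.38 = 0.1728 mol.
n(e⁻) = 2 × 0.1728 = 0.3457 mol.
Q = n(e⁻)·F = 0.3457 × 96485 = 33350 C.
I = Q/t = 33350 / 7760.0 s = 4.30 A.

4.30 A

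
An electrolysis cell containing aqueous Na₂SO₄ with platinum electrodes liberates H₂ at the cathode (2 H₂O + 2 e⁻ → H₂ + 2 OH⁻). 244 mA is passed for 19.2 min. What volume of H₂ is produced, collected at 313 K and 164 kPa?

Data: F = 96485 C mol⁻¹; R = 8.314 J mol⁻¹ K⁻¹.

Q = I·t = 0.2440 A × 1152.0 s = 281.1 C.
n(e⁻) = Q/F = 281.1 / 96485 = 0.002913 mol.
2 electrons are transferred per H₂ molecule, so n(H₂) = 0.002913 / 2 = 0.001457 mol.
V = nRT/P = (0.001457 × 8.314 × 313) / (164 × 10³ Pa) = 2.31 × 10⁻⁵ m³ = 0.0231 L.

0.0231 L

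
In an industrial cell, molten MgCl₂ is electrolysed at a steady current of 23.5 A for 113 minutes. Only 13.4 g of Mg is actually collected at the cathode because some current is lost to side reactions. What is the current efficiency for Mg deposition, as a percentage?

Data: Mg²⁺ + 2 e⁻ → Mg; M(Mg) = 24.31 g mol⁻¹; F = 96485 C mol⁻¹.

66.8 %

Q = I·t = 23.50 × 6780.0 = 159300 C; n(e⁻) = 159300/96485 = 1.651 mol.
Theoretical n(Mg) = n(e⁻)/2 = 0.8257 mol, i.e. m_theo = 0.8257 × 24.31 = 20.07 g.
Efficiency = m_actual / m_theo = 13.4 / 20.07 = 66.8 %.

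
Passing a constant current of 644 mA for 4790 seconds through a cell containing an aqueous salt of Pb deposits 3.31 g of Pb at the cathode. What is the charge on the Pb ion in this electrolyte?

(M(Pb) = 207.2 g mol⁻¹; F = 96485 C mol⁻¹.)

+2

Q = I·t = 0.6440 A × 4790.0 s = 3085 C, so n(e⁻) = 3085/96485 = 0.03197 mol.
n(Pb) deposited = 3.31 / 207.2 = 0.01597 mol.
Electrons per atom = n(e⁻)/n(Pb) = 0.03197 / 0.01597 = 2.00 ≈ 2, so the ion is Pb²⁺.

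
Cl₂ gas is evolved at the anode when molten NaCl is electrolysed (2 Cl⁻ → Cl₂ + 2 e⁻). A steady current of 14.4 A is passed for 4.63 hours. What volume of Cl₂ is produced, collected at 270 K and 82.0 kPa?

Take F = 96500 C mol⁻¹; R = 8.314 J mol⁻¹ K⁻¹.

Q = I·t = 14.40 A × 16668 s = 240000 C.
n(e⁻) = Q/F = 240000 / 96500 = 2.487 mol.
2 electrons are transferred per Cl₂ molecule, so n(Cl₂) = 2.487 / 2 = 1.244 mol.
V = nRT/P = (1.244 × 8.314 × 270) / (82.0 × 10³ Pa) = 0.0340 m³ = 34.0 L.

34.0 L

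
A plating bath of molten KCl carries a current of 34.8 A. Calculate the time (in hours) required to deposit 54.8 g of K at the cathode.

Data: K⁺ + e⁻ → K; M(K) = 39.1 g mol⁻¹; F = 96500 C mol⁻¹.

1.08 h

n(K) = m/M = 54.8 / 39.1 = 1.402 mol.
Each K atom requires 1 electron, so n(e⁻) = 1 × 1.402 = 1.402 mol.
Q = n(e⁻)·F = 1.402 × 96500 = 135200 C.
t = Q/I = 135200 / 34.80 A = 3886 s = 1.08 h.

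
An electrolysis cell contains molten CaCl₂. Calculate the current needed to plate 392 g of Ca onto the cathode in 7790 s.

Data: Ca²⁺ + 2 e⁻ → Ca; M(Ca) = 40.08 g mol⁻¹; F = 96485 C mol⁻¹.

n(Ca) = 392 / 40.08 = 9.780 mol.
n(e⁻) = 2 × 9.780 = 19.56 mol.
Q = n(e⁻)·F = 19.56 × 96485 = 1887000 C.
I = Q/t = 1887000 / 7790.0 s = 242 A.

242 A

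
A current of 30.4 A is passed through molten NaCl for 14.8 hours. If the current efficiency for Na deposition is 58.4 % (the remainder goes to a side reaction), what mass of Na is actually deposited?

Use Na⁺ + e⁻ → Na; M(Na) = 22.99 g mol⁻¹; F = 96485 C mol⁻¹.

225 g

Q = I·t = 30.40 × 53280 = 1620000 C.
n(e⁻) = 1620000/96485 = 16.79 mol; theoretically n(Na) = 16.79/1 = 16.79 mol, m_theo = 385.9 g.
At 58.4 % efficiency, m_actual = 0.584 × 385.9 = 225 g.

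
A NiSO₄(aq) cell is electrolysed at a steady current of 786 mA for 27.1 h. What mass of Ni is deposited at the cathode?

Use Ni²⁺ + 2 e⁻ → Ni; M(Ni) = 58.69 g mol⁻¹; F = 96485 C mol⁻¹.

Q = I·t = 0.7860 A × 97560 s = 76680 C.
n(e⁻) = Q/F = 76680 / 96485 = 0.7948 mol.
Ni²⁺ + 2 e⁻ → Ni, so n(Ni) = n(e⁻)/2 = 0.3974 mol.
m = n·M = 0.3974 × 58.69 = 23.3 g.

23.3 g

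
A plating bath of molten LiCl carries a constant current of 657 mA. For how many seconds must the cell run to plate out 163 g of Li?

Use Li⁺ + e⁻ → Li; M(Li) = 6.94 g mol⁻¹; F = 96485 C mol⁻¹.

3.45 × 10⁶ s

n(Li) = m/M = 163 / 6.94 = 23.49 mol.
Each Li atom requires 1 electron, so n(e⁻) = 1 × 23.49 = 23.49 mol.
Q = n(e⁻)·F = 23.49 × 96485 = 2266000 C.
t = Q/I = 2266000 / 0.6570 A = 3449000 s.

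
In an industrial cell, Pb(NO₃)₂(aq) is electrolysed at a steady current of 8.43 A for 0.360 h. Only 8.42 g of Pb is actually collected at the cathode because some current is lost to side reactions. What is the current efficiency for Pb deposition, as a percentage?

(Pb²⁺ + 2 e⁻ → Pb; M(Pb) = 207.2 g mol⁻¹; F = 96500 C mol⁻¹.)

71.8 %

Q = I·t = 8.430 × 1296.0 = 10930 C; n(e⁻) = 10930/96500 = 0.1132 mol.
Theoretical n(Pb) = n(e⁻)/2 = 0.05661 mol, i.e. m_theo = 0.05661 × 207.2 = 11.73 g.
Efficiency = m_actual / m_theo = 8.42 / 11.73 = 71.8 %.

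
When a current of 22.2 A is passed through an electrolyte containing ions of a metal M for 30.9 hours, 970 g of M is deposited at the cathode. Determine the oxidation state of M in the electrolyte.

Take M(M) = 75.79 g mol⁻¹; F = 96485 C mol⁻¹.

+2

Q = I·t = 22.20 A × 111240 s = 2470000 C, so n(e⁻) = 2470000/96485 = 25.59 mol.
n(M) deposited = 970 / 75.79 = 12.80 mol.
Electrons per atom = n(e⁻)/n(M) = 25.59 / 12.80 = 2.00 ≈ 2, so the ion is M²⁺.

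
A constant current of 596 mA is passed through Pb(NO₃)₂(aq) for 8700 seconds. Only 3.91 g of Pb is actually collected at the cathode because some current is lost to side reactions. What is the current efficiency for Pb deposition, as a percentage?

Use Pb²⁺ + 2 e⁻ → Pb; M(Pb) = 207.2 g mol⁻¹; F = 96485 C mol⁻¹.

70.2 %

Q = I·t = 0.5960 × 8700.0 = 5185 C; n(e⁻) = 5185/96485 = 0.05374 mol.
Theoretical n(Pb) = n(e⁻)/2 = 0.02687 mol, i.e. m_theo = 0.02687 × 207.2 = 5.568 g.
Efficiency = m_actual / m_theo = 3.91 / 5.568 = 70.2 %.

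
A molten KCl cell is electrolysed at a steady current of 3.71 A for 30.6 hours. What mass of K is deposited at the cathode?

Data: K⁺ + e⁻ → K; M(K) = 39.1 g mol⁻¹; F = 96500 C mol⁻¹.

Q = I·t = 3.710 A × 110160 s = 408700 C.
n(e⁻) = Q/F = 408700 / 96500 = 4.235 mol.
K⁺ + e⁻ → K, so n(K) = n(e⁻)/1 = 4.235 mol.
m = n·M = 4.235 × 39.1 = 166 g.

166 g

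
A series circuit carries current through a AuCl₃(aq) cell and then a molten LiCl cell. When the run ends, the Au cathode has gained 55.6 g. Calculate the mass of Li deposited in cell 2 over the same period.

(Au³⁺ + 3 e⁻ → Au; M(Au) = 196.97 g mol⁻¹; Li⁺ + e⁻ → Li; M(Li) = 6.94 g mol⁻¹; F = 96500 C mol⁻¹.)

n(Au) = 55.6 / 196.97 = 0.2823 mol.
Since Au³⁺ + 3 e⁻ → Au, n(e⁻) passed = 3 × 0.2823 = 0.8468 mol.
Cells in series carry the same charge, so the same 0.8468 mol of electrons passes through cell 2.
Li⁺ + e⁻ → Li, so n(Li) = 0.8468 / 1 = 0.8468 mol.
m(Li) = 0.8468 × 6.94 = 5.88 g.

5.88 g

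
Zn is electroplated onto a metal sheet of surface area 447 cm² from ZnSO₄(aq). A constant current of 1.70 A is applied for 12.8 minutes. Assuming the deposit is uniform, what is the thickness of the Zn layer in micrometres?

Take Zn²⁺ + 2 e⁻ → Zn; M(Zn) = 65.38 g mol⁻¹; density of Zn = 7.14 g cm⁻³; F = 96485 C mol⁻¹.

1.39 μm

Q = I·t = 1.700 × 768.00 = 1306 C; n(e⁻) = 0.01353 mol.
n(Zn) = n(e⁻)/2 = 0.006766 mol, so m = 0.006766 × 65.38 = 0.4423 g.
Volume = m/ρ = 0.4423 / 7.14 = 0.06195 cm³.
Thickness = V/A = 0.06195 / 447 = 1.39 × 10⁻⁴ cm = 1.39 μm.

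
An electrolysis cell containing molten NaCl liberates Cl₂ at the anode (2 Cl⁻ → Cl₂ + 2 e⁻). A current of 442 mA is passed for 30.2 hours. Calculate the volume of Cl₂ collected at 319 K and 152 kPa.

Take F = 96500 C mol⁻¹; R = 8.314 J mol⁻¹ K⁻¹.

Q = I·t = 0.4420 A × 108720 s = 48050 C.
n(e⁻) = Q/F = 48050 / 96500 = 0.4980 mol.
2 electrons are transferred per Cl₂ molecule, so n(Cl₂) = 0.4980 / 2 = 0.2490 mol.
V = nRT/P = (0.2490 × 8.314 × 319) / (152 × 10³ Pa) = 0.00434 m³ = 4.34 L.

4.34 L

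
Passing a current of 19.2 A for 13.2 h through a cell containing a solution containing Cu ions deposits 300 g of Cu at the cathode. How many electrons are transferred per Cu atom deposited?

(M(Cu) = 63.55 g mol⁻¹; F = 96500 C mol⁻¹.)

Q = I·t = 19.20 A × 47520 s = 912400 C, so n(e⁻) = 912400/96500 = 9.455 mol.
n(Cu) deposited = 300 / 63.55 = 4.721 mol.
Electrons per atom = n(e⁻)/n(Cu) = 9.455 / 4.721 = 2.00 ≈ 2, so the ion is Cu²⁺.

2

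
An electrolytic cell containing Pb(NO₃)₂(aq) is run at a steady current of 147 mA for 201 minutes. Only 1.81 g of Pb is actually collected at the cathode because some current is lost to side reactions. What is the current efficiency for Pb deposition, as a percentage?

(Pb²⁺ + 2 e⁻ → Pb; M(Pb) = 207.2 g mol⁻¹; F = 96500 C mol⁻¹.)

95.1 %

Q = I·t = 0.1470 × 12060 = 1773 C; n(e⁻) = 1773/96500 = 0.01837 mol.
Theoretical n(Pb) = n(e⁻)/2 = 0.009186 mol, i.e. m_theo = 0.009186 × 207.2 = 1.903 g.
Efficiency = m_actual / m_theo = 1.81 / 1.903 = 95.1 %.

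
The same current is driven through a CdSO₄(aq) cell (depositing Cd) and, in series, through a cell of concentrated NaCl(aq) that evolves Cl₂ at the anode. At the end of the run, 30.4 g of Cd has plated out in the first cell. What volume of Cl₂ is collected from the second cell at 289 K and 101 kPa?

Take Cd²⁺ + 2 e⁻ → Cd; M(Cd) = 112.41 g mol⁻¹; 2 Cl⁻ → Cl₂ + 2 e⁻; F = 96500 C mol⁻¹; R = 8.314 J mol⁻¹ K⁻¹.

n(Cd) = 30.4 / 112.41 = 0.2704 mol, so n(e⁻) = 2 × 0.2704 = 0.5409 mol.
The cells are in series, so the same 0.5409 mol of electrons passes through the second cell.
2 Cl⁻ → Cl₂ + 2 e⁻ — 2 mol e⁻ per mol Cl₂, so n(Cl₂) = 0.5409/2 = 0.2704 mol.
V = nRT/P = (0.2704 × 8.314 × 289) / (101 × 10³) = 0.00643 m³ = 6.43 L.

6.43 L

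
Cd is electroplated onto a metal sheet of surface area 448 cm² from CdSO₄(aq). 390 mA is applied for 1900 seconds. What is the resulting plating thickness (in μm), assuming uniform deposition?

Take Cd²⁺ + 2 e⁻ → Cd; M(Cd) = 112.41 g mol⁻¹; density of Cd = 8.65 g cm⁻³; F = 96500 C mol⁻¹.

Q = I·t = 0.3900 × 1900.0 = 741.0 C; n(e⁻) = 0.007679 mol.
n(Cd) = n(e⁻)/2 = 0.003839 mol, so m = 0.003839 × 112.41 = 0.4316 g.
Volume = m/ρ = 0.4316 / 8.65 = 0.04989 cm³.
Thickness = V/A = 0.04989 / 448 = 1.11 × 10⁻⁴ cm = 1.11 μm.

1.11 μm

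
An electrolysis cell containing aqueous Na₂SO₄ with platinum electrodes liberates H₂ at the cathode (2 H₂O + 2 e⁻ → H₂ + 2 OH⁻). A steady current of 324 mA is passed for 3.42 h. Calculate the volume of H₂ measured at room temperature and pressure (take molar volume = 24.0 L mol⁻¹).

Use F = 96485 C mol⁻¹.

Q = I·t = 0.3240 A × 12312 s = 3989 C.
n(e⁻) = Q/F = 3989 / 96485 = 0.04134 mol.
2 electrons are transferred per H₂ molecule, so n(H₂) = 0.04134 / 2 = 0.02067 mol.
V = n × V_m = 0.02067 × 24.0 = 0.496 L.

0.496 L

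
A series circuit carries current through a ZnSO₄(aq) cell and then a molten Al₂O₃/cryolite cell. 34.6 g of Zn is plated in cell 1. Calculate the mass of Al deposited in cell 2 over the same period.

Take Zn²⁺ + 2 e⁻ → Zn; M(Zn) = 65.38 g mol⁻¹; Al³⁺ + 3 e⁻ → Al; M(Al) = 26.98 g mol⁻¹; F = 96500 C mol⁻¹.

n(Zn) = 34.6 / 65.38 = 0.5292 mol.
Since Zn²⁺ + 2 e⁻ → Zn, n(e⁻) passed = 2 × 0.5292 = 1.058 mol.
Cells in series carry the same charge, so the same 1.058 mol of electrons passes through cell 2.
Al³⁺ + 3 e⁻ → Al, so n(Al) = 1.058 / 3 = 0.3528 mol.
m(Al) = 0.3528 × 26.98 = 9.52 g.

9.52 g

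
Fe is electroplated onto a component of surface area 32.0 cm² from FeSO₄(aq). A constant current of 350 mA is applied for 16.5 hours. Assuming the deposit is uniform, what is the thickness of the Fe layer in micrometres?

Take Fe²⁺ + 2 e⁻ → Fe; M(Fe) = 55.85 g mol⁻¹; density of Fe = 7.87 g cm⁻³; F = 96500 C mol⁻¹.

Q = I·t = 0.3500 × 59400 = 20790 C; n(e⁻) = 0.2154 mol.
n(Fe) = n(e⁻)/2 = 0.1077 mol, so m = 0.1077 × 55.85 = 6.016 g.
Volume = m/ρ = 6.016 / 7.87 = 0.7644 cm³.
Thickness = V/A = 0.7644 / 32.0 = 0.0239 cm = 239 μm.

239 μm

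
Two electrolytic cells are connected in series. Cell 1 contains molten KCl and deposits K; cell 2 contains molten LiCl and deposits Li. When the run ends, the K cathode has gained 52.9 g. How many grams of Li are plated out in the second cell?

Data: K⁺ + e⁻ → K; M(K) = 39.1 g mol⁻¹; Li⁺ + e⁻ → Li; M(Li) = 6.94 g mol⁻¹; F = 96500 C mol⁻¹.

n(K) = 52.9 / 39.1 = 1.353 mol.
Since K⁺ + e⁻ → K, n(e⁻) passed = 1 × 1.353 = 1.353 mol.
Cells in series carry the same charge, so the same 1.353 mol of electrons passes through cell 2.
Li⁺ + e⁻ → Li, so n(Li) = 1.353 / 1 = 1.353 mol.
m(Li) = 1.353 × 6.94 = 9.39 g.

9.39 g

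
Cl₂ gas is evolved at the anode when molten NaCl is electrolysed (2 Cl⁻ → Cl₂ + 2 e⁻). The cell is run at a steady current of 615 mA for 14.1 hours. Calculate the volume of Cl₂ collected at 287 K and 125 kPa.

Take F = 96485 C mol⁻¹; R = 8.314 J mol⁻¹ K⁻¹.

3.09 L

Q = I·t = 0.6150 A × 50760 s = 31220 C.
n(e⁻) = Q/F = 31220 / 96485 = 0.3235 mol.
2 electrons are transferred per Cl₂ molecule, so n(Cl₂) = 0.3235 / 2 = 0.1618 mol.
V = nRT/P = (0.1618 × 8.314 × 287) / (125 × 10³ Pa) = 0.00309 m³ = 3.09 L.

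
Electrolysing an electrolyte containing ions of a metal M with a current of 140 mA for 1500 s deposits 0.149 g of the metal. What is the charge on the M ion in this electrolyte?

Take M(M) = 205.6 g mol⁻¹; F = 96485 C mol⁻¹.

Q = I·t = 0.1400 A × 1500.0 s = 210.0 C, so n(e⁻) = 210.0/96485 = 0.002177 mol.
n(M) deposited = 0.149 / 205.6 = 0.0007247 mol.
Electrons per atom = n(e⁻)/n(M) = 0.002177 / 0.0007247 = 3.00 ≈ 3, so the ion is M³⁺.

+3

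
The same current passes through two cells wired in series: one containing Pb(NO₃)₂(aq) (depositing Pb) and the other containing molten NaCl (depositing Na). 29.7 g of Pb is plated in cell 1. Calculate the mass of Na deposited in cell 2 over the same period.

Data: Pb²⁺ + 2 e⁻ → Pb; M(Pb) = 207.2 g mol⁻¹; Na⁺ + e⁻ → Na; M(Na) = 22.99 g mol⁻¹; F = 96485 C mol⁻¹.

6.59 g

n(Pb) = 29.7 / 207.2 = 0.1433 mol.
Since Pb²⁺ + 2 e⁻ → Pb, n(e⁻) passed = 2 × 0.1433 = 0.2867 mol.
Cells in series carry the same charge, so the same 0.2867 mol of electrons passes through cell 2.
Na⁺ + e⁻ → Na, so n(Na) = 0.2867 / 1 = 0.2867 mol.
m(Na) = 0.2867 × 22.99 = 6.59 g.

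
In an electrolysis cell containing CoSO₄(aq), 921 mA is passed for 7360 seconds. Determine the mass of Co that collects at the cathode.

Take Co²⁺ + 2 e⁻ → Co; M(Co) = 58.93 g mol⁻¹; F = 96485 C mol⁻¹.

Q = I·t = 0.9210 A × 7360.0 s = 6779 C.
n(e⁻) = Q/F = 6779 / 96485 = 0.07026 mol.
Co²⁺ + 2 e⁻ → Co, so n(Co) = n(e⁻)/2 = 0.03513 mol.
m = n·M = 0.03513 × 58.93 = 2.07 g.

2.07 g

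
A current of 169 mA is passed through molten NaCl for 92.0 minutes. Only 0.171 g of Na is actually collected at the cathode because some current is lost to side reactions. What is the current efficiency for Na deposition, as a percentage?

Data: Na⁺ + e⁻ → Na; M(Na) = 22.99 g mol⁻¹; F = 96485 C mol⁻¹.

Q = I·t = 0.1690 × 5520.0 = 932.9 C; n(e⁻) = 932.9/96485 = 0.009669 mol.
Theoretical n(Na) = n(e⁻)/1 = 0.009669 mol, i.e. m_theo = 0.009669 × 22.99 = 0.2223 g.
Efficiency = m_actual / m_theo = 0.171 / 0.2223 = 76.9 %.

76.9 %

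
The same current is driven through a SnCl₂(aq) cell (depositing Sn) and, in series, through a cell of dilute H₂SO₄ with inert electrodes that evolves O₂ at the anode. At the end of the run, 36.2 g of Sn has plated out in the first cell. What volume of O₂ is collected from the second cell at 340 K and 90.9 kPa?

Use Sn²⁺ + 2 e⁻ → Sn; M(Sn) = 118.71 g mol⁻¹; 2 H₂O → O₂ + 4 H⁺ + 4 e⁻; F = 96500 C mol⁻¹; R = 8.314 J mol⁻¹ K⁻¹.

4.74 L

n(Sn) = 36.2 / 118.71 = 0.3049 mol, so n(e⁻) = 2 × 0.3049 = 0.6099 mol.
The cells are in series, so the same 0.6099 mol of electrons passes through the second cell.
2 H₂O → O₂ + 4 H⁺ + 4 e⁻ — 4 mol e⁻ per mol O₂, so n(O₂) = 0.6099/4 = 0.1525 mol.
V = nRT/P = (0.1525 × 8.314 × 340) / (90.9 × 10³) = 0.00474 m³ = 4.74 L.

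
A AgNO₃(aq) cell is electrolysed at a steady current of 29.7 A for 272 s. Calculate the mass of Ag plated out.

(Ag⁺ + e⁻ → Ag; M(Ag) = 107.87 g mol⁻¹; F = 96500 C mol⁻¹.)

9.03 g

Q = I·t = 29.70 A × 272.00 s = 8078 C.
n(e⁻) = Q/F = 8078 / 96500 = 0.08371 mol.
Ag⁺ + e⁻ → Ag, so n(Ag) = n(e⁻)/1 = 0.08371 mol.
m = n·M = 0.08371 × 107.87 = 9.03 g.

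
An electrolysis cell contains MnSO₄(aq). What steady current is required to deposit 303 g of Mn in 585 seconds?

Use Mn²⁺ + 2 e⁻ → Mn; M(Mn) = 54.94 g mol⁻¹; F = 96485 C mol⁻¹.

1820 A

n(Mn) = 303 / 54.94 = 5.515 mol.
n(e⁻) = 2 × 5.515 = 11.03 mol.
Q = n(e⁻)·F = 11.03 × 96485 = 1064000 C.
I = Q/t = 1064000 / 585.00 s = 1820 A.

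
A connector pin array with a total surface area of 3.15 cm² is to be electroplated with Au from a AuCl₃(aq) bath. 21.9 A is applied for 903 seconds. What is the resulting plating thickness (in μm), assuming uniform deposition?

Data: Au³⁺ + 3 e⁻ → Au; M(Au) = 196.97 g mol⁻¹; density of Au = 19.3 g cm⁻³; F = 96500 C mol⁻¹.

2210 μm

Q = I·t = 21.90 × 903.00 = 19780 C; n(e⁻) = 0.2049 mol.
n(Au) = n(e⁻)/3 = 0.06831 mol, so m = 0.06831 × 196.97 = 13.45 g.
Volume = m/ρ = 13.45 / 19.3 = 0.6971 cm³.
Thickness = V/A = 0.6971 / 3.15 = 0.221 cm = 2210 μm.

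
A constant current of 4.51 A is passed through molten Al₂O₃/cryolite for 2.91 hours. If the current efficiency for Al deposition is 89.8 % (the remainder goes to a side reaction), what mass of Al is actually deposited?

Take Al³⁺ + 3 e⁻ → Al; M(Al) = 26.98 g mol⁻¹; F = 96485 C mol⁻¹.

3.95 g

Q = I·t = 4.510 × 10476 = 47250 C.
n(e⁻) = 47250/96485 = 0.4897 mol; theoretically n(Al) = 0.4897/3 = 0.1632 mol, m_theo = 4.404 g.
At 89.8 % efficiency, m_actual = 0.898 × 4.404 = 3.95 g.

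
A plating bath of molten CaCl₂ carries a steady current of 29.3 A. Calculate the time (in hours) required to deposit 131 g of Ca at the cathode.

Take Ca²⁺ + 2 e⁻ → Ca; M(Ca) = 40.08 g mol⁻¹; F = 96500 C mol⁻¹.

5.98 h

n(Ca) = m/M = 131 / 40.08 = 3.268 mol.
Each Ca atom requires 2 electrons, so n(e⁻) = 2 × 3.268 = 6.537 mol.
Q = n(e⁻)·F = 6.537 × 96500 = 630800 C.
t = Q/I = 630800 / 29.30 A = 21530 s = 5.98 h.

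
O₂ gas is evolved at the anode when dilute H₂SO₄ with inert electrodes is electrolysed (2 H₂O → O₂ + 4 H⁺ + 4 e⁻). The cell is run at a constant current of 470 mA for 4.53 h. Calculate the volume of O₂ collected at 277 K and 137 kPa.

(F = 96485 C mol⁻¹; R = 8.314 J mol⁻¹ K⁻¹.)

0.334 L

Q = I·t = 0.4700 A × 16308 s = 7665 C.
n(e⁻) = Q/F = 7665 / 96485 = 0.07944 mol.
4 electrons are transferred per O₂ molecule, so n(O₂) = 0.07944 / 4 = 0.01986 mol.
V = nRT/P = (0.01986 × 8.314 × 277) / (137 × 10³ Pa) = 3.34 × 10⁻⁴ m³ = 0.334 L.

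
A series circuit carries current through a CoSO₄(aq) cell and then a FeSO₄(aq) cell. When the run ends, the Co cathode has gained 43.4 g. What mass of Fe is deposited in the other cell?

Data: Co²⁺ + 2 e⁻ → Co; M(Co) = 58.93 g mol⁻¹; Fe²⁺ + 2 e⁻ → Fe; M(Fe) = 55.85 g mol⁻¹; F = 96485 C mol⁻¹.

n(Co) = 43.4 / 58.93 = 0.7365 mol.
Since Co²⁺ + 2 e⁻ → Co, n(e⁻) passed = 2 × 0.7365 = 1.473 mol.
Cells in series carry the same charge, so the same 1.473 mol of electrons passes through cell 2.
Fe²⁺ + 2 e⁻ → Fe, so n(Fe) = 1.473 / 2 = 0.7365 mol.
m(Fe) = 0.7365 × 55.85 = 41.1 g.

41.1 g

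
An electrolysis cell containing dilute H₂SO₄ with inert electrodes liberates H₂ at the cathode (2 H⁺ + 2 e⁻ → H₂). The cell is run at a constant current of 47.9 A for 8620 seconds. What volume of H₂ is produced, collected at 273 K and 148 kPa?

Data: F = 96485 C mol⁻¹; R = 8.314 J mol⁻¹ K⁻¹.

Q = I·t = 47.90 A × 8620.0 s = 412900 C.
n(e⁻) = Q/F = 412900 / 96485 = 4.279 mol.
2 electrons are transferred per H₂ molecule, so n(H₂) = 4.279 / 2 = 2.140 mol.
V = nRT/P = (2.140 × 8.314 × 273) / (148 × 10³ Pa) = 0.0328 m³ = 32.8 L.

32.8 L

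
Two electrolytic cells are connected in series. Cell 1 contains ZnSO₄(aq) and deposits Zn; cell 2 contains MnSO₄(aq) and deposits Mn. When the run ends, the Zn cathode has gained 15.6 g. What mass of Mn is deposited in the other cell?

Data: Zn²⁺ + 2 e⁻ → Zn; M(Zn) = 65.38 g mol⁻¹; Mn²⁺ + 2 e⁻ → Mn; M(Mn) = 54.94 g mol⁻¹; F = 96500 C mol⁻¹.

13.1 g

n(Zn) = 15.6 / 65.38 = 0.2386 mol.
Since Zn²⁺ + 2 e⁻ → Zn, n(e⁻) passed = 2 × 0.2386 = 0.4772 mol.
Cells in series carry the same charge, so the same 0.4772 mol of electrons passes through cell 2.
Mn²⁺ + 2 e⁻ → Mn, so n(Mn) = 0.4772 / 2 = 0.2386 mol.
m(Mn) = 0.2386 × 54.94 = 13.1 g.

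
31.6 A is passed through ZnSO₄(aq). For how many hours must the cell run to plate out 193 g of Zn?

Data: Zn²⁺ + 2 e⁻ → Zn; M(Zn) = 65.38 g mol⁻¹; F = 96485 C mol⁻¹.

n(Zn) = m/M = 193 / 65.38 = 2.952 mol.
Each Zn atom requires 2 electrons, so n(e⁻) = 2 × 2.952 = 5.904 mol.
Q = n(e⁻)·F = 5.904 × 96485 = 569600 C.
t = Q/I = 569600 / 31.60 A = 18030 s = 5.01 h.

5.01 h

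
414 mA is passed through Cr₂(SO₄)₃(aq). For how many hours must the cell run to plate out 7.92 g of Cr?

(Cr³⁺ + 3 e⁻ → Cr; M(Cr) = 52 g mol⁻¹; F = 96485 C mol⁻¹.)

29.6 h

n(Cr) = m/M = 7.92 / 52 = 0.1523 mol.
Each Cr atom requires 3 electrons, so n(e⁻) = 3 × 0.1523 = 0.4569 mol.
Q = n(e⁻)·F = 0.4569 × 96485 = 44090 C.
t = Q/I = 44090 / 0.4140 A = 106500 s = 29.6 h.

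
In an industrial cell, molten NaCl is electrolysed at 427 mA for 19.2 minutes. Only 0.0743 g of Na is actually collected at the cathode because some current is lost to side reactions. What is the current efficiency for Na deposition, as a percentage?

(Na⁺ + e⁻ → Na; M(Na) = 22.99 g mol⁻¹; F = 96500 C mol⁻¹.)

Q = I·t = 0.4270 × 1152.0 = 491.9 C; n(e⁻) = 491.9/96500 = 0.005097 mol.
Theoretical n(Na) = n(e⁻)/1 = 0.005097 mol, i.e. m_theo = 0.005097 × 22.99 = 0.1172 g.
Efficiency = m_actual / m_theo = 0.0743 / 0.1172 = 63.4 %.

63.4 %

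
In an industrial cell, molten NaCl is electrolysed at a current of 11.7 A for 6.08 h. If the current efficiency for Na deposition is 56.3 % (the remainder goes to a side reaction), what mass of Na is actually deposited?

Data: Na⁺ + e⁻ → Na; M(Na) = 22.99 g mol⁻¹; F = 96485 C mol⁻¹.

34.4 g

Q = I·t = 11.70 × 21888 = 256100 C.
n(e⁻) = 256100/96485 = 2.654 mol; theoretically n(Na) = 2.654/1 = 2.654 mol, m_theo = 61.02 g.
At 56.3 % efficiency, m_actual = 0.563 × 61.02 = 34.4 g.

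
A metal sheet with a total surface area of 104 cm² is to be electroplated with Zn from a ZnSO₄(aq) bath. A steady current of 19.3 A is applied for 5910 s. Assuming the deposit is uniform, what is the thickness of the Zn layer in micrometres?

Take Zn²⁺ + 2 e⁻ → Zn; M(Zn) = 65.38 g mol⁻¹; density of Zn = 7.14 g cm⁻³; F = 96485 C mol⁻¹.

Q = I·t = 19.30 × 5910.0 = 114100 C; n(e⁻) = 1.182 mol.
n(Zn) = n(e⁻)/2 = 0.5911 mol, so m = 0.5911 × 65.38 = 38.65 g.
Volume = m/ρ = 38.65 / 7.14 = 5.413 cm³.
Thickness = V/A = 5.413 / 104 = 0.0520 cm = 520 μm.

520 μm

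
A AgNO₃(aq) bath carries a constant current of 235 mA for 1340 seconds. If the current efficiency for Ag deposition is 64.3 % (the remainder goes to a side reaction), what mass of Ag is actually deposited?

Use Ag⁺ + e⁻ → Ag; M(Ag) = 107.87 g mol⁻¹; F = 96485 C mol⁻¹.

0.226 g

Q = I·t = 0.2350 × 1340.0 = 314.9 C.
n(e⁻) = 314.9/96485 = 0.003264 mol; theoretically n(Ag) = 0.003264/1 = 0.003264 mol, m_theo = 0.3521 g.
At 64.3 % efficiency, m_actual = 0.643 × 0.3521 = 0.226 g.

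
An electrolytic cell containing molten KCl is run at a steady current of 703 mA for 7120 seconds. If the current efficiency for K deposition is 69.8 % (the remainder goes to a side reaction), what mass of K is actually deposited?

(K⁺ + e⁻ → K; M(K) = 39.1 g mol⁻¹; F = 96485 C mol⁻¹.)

Q = I·t = 0.7030 × 7120.0 = 5005 C.
n(e⁻) = 5005/96485 = 0.05188 mol; theoretically n(K) = 0.05188/1 = 0.05188 mol, m_theo = 2.028 g.
At 69.8 % efficiency, m_actual = 0.698 × 2.028 = 1.42 g.

1.42 g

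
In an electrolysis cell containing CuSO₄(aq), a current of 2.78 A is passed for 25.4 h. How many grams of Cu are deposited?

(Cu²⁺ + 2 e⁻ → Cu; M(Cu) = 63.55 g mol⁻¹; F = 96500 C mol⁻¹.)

Q = I·t = 2.780 A × 91440 s = 254200 C.
n(e⁻) = Q/F = 254200 / 96500 = 2.634 mol.
Cu²⁺ + 2 e⁻ → Cu, so n(Cu) = n(e⁻)/2 = 1.317 mol.
m = n·M = 1.317 × 63.55 = 83.7 g.

83.7 g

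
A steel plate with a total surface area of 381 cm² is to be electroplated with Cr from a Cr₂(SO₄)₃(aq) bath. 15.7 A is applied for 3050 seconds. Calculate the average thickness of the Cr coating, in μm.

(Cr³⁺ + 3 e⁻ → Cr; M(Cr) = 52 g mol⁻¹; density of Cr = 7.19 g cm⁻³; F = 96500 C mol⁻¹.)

31.4 μm

Q = I·t = 15.70 × 3050.0 = 47880 C; n(e⁻) = 0.4962 mol.
n(Cr) = n(e⁻)/3 = 0.1654 mol, so m = 0.1654 × 52 = 8.601 g.
Volume = m/ρ = 8.601 / 7.19 = 1.196 cm³.
Thickness = V/A = 1.196 / 381 = 0.00314 cm = 31.4 μm.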